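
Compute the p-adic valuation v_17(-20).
v_17(-20) = 0

v_17(n) is the largest exponent k such that 17^k divides n. Factor out: -20 = -17^0 · 20. (Sign doesn't affect v_p.) So v_17(-20) = 0.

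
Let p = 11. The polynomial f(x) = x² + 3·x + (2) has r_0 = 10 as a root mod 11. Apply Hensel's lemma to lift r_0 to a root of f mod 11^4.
r_3 = 14640 (mod 14641)

Hensel: r_{i+1} = r_i − f(r_i)·(f′(r_i))^{-1} mod 11^{i+2}, f′(x) = 2x + 3. Iterate:
  r_0 = 10 (mod 11)
  r_1 = 120 (mod 121)
  r_2 = 1330 (mod 1331)
  r_3 = 14640 (mod 14641)
Final: r = 14640 satisfies f(r) ≡ 0 mod 11^4.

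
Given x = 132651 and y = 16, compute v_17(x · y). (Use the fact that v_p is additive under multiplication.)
v_17(2122416) = 3

v_p(x) = 3 (factor: 132651 = 17^3 · 27); v_p(y) = 0 (factor: 16 = 17^0 · 16). Additivity: v_p(xy) = v_p(x) + v_p(y) = 3 + 0 = 3. (Direct check: xy = 2122416 = 17^3 · (432).)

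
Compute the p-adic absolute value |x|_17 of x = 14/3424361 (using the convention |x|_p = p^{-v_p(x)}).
|14/3424361|_17 = 83521

Step 1 — compute v_17(x) by factoring powers of 17 out of the numerator and denominator: v_17(14/3424361) = -4. Step 2 — apply |x|_p = p^{-v_p(x)} = 17^{4} = 83521.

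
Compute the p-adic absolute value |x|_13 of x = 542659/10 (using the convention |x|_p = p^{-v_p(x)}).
|542659/10|_13 = 1/28561

Step 1 — compute v_13(x) by factoring powers of 13 out of the numerator and denominator: v_13(542659/10) = 4. Step 2 — apply |x|_p = p^{-v_p(x)} = 13^{-4} = 1/28561.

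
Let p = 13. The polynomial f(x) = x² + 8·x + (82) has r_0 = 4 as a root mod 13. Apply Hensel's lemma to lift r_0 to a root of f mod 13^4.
r_3 = 2045 (mod 28561)

Hensel: r_{i+1} = r_i − f(r_i)·(f′(r_i))^{-1} mod 13^{i+2}, f′(x) = 2x + 8. Iterate:
  r_0 = 4 (mod 13)
  r_1 = 17 (mod 169)
  r_2 = 2045 (mod 2197)
  r_3 = 2045 (mod 28561)
Final: r = 2045 satisfies f(r) ≡ 0 mod 13^4.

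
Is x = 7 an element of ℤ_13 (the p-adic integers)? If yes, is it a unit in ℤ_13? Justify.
x ∈ ℤ_13^× (unit); v_13(x) = 0

ℤ_13 = {x ∈ ℚ_13 : v_13(x) ≥ 0} and ℤ_13^× = {x ∈ ℤ_13 : v_13(x) = 0}. Here v_13(7) = v_13(num) − v_13(den) = 0; compare against these criteria.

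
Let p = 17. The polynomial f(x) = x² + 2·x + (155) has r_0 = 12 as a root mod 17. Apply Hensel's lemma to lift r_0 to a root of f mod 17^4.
r_3 = 8325 (mod 83521)

Hensel: r_{i+1} = r_i − f(r_i)·(f′(r_i))^{-1} mod 17^{i+2}, f′(x) = 2x + 2. Iterate:
  r_0 = 12 (mod 17)
  r_1 = 233 (mod 289)
  r_2 = 3412 (mod 4913)
  r_3 = 8325 (mod 83521)
Final: r = 8325 satisfies f(r) ≡ 0 mod 17^4.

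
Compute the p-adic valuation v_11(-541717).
v_11(-541717) = 4

v_11(n) is the largest exponent k such that 11^k divides n. Factor out: -541717 = -11^4 · 37. (Sign doesn't affect v_p.) So v_11(-541717) = 4.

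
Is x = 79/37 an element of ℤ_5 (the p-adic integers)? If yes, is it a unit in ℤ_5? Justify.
x ∈ ℤ_5^× (unit); v_5(x) = 0

ℤ_5 = {x ∈ ℚ_5 : v_5(x) ≥ 0} and ℤ_5^× = {x ∈ ℤ_5 : v_5(x) = 0}. Here v_5(79/37) = v_5(num) − v_5(den) = 0; compare against these criteria.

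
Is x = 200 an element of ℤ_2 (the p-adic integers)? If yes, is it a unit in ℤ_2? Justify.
x ∈ ℤ_2 but not a unit; v_2(x) = 3 > 0

ℤ_2 = {x ∈ ℚ_2 : v_2(x) ≥ 0} and ℤ_2^× = {x ∈ ℤ_2 : v_2(x) = 0}. Here v_2(200) = v_2(num) − v_2(den) = 3; compare against these criteria.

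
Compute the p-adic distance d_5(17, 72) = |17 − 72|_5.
d_5(17, 72) = 1/5

Step 1 — x − y = 17 − 72 = -55. Step 2 — v_5(-55) = 1 (factor: -55 = −(5^1 · 11); the sign does not affect v_p). Step 3 — |x − y|_5 = 5^{-1} = 1/5.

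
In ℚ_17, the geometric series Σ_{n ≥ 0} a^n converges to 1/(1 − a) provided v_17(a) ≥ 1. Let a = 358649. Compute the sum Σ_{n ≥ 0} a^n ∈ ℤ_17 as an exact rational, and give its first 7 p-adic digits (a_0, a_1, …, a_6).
Σ a^n = 1/(1 − a) = -1/358648;  first 7 digits = (1, 0, 0, 5, 4, 0, 8)

v_17(a) = 3 ≥ 1, so the series converges in ℤ_17 to 1/(1 − a) = 1/(1 − 358649) = -1/358648. Expand this rational in ℤ_17: compute digits iteratively via d_i = x_i mod 17, x_{i+1} = (x_i − d_i)/17. The first 7 digits are (1, 0, 0, 5, 4, 0, 8).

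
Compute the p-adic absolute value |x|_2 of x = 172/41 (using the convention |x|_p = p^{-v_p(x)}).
|172/41|_2 = 1/4

Step 1 — compute v_2(x) by factoring powers of 2 out of the numerator and denominator: v_2(172/41) = 2. Step 2 — apply |x|_p = p^{-v_p(x)} = 2^{-2} = 1/4.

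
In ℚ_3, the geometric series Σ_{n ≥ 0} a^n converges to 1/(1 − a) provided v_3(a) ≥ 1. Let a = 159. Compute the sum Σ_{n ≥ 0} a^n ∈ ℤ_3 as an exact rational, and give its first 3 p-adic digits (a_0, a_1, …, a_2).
Σ a^n = 1/(1 − a) = -1/158;  first 3 digits = (1, 2, 0)

v_3(a) = 1 ≥ 1, so the series converges in ℤ_3 to 1/(1 − a) = 1/(1 − 159) = -1/158. Expand this rational in ℤ_3: compute digits iteratively via d_i = x_i mod 3, x_{i+1} = (x_i − d_i)/3. The first 3 digits are (1, 2, 0).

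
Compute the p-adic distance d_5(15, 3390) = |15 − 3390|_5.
d_5(15, 3390) = 1/125

Step 1 — x − y = 15 − 3390 = -3375. Step 2 — v_5(-3375) = 3 (factor: -3375 = −(5^3 · 27); the sign does not affect v_p). Step 3 — |x − y|_5 = 5^{-3} = 1/125.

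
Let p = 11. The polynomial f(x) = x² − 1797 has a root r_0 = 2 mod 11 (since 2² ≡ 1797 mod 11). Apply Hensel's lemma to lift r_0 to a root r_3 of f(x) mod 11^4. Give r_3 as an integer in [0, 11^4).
r_3 = 2356 (mod 14641)

Hensel's recurrence: r_{i+1} = r_i − f(r_i)·(f′(r_i))^{-1} mod 11^{i+2}, with f′(x) = 2x. Iterate:
  r_0 = 2 (mod 11)
  r_1 = 57 (mod 121)
  r_2 = 1025 (mod 1331)
  r_3 = 2356 (mod 14641)
Final: r_3 = 2356, and one checks f(r_3) ≡ 0 mod 11^4.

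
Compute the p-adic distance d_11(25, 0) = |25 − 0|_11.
d_11(25, 0) = 1

Step 1 — x − y = 25 − 0 = 25. Step 2 — v_11(25) = 0 (factor: 25 = (11^0 · 25); the sign does not affect v_p). Step 3 — |x − y|_11 = 11^{0} = 1.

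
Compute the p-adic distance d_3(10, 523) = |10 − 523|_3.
d_3(10, 523) = 1/27

Step 1 — x − y = 10 − 523 = -513. Step 2 — v_3(-513) = 3 (factor: -513 = −(3^3 · 19); the sign does not affect v_p). Step 3 — |x − y|_3 = 3^{-3} = 1/27.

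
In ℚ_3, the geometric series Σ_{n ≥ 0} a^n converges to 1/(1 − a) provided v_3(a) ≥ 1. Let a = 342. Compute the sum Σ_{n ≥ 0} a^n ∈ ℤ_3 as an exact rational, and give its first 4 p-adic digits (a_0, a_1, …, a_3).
Σ a^n = 1/(1 − a) = -1/341;  first 4 digits = (1, 0, 2, 0)

v_3(a) = 2 ≥ 1, so the series converges in ℤ_3 to 1/(1 − a) = 1/(1 − 342) = -1/341. Expand this rational in ℤ_3: compute digits iteratively via d_i = x_i mod 3, x_{i+1} = (x_i − d_i)/3. The first 4 digits are (1, 0, 2, 0).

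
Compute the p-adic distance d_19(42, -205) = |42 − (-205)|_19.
d_19(42, -205) = 1/19

Step 1 — x − y = 42 − (-205) = 247. Step 2 — v_19(247) = 1 (factor: 247 = (19^1 · 13); the sign does not affect v_p). Step 3 — |x − y|_19 = 19^{-1} = 1/19.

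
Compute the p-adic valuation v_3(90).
v_3(90) = 2

v_3(n) is the largest exponent k such that 3^k divides n. Factor out: 90 = 3^2 · 10. (Sign doesn't affect v_p.) So v_3(90) = 2.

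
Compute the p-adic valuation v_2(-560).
v_2(-560) = 4

v_2(n) is the largest exponent k such that 2^k divides n. Factor out: -560 = -2^4 · 35. (Sign doesn't affect v_p.) So v_2(-560) = 4.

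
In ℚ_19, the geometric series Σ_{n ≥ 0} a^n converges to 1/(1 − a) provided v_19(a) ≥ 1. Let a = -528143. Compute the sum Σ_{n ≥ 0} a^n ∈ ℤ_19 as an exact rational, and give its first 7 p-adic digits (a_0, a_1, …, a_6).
Σ a^n = 1/(1 − a) = 1/528144;  first 7 digits = (1, 0, 0, 18, 14, 18, 0)

v_19(a) = 3 ≥ 1, so the series converges in ℤ_19 to 1/(1 − a) = 1/(1 − (-528143)) = 1/528144. Expand this rational in ℤ_19: compute digits iteratively via d_i = x_i mod 19, x_{i+1} = (x_i − d_i)/19. The first 7 digits are (1, 0, 0, 18, 14, 18, 0).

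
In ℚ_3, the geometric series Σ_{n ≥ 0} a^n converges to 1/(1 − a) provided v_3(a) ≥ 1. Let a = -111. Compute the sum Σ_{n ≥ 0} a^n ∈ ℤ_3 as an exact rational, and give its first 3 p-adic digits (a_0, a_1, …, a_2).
Σ a^n = 1/(1 − a) = 1/112;  first 3 digits = (1, 2, 0)

v_3(a) = 1 ≥ 1, so the series converges in ℤ_3 to 1/(1 − a) = 1/(1 − (-111)) = 1/112. Expand this rational in ℤ_3: compute digits iteratively via d_i = x_i mod 3, x_{i+1} = (x_i − d_i)/3. The first 3 digits are (1, 2, 0).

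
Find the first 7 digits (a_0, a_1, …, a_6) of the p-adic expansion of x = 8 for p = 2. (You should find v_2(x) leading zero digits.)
(a_0, …, a_6) = (0, 0, 0, 1, 0, 0, 0)

v_2(8) = 3, so a_0 = ... = a_2 = 0. Factor out: x = 2^3 · u with u = 1 a unit in ℤ_2. Expand u iteratively via a_{v+i} = u_i mod 2, u_{i+1} = (u_i − a_{v+i})/2:
  u_0 = 1;  a_3 = 1;  u_1 = (u_0 − 1)/2 = 0
  u_1 = 0;  a_4 = 0;  u_2 = (u_1 − 0)/2 = 0
  u_2 = 0;  a_5 = 0;  u_3 = (u_2 − 0)/2 = 0
  u_3 = 0;  a_6 = 0;  u_4 = (u_3 − 0)/2 = 0
Digits: (0, 0, 0, 1, 0, 0, 0).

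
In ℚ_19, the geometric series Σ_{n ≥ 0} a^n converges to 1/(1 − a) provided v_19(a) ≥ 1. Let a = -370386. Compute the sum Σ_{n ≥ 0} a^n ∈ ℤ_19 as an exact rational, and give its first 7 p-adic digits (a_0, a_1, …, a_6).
Σ a^n = 1/(1 − a) = 1/370387;  first 7 digits = (1, 0, 0, 3, 16, 18, 8)

v_19(a) = 3 ≥ 1, so the series converges in ℤ_19 to 1/(1 − a) = 1/(1 − (-370386)) = 1/370387. Expand this rational in ℤ_19: compute digits iteratively via d_i = x_i mod 19, x_{i+1} = (x_i − d_i)/19. The first 7 digits are (1, 0, 0, 3, 16, 18, 8).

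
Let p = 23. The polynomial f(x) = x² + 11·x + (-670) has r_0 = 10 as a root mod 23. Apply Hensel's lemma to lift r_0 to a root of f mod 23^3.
r_2 = 1390 (mod 12167)

Hensel: r_{i+1} = r_i − f(r_i)·(f′(r_i))^{-1} mod 23^{i+2}, f′(x) = 2x + 11. Iterate:
  r_0 = 10 (mod 23)
  r_1 = 332 (mod 529)
  r_2 = 1390 (mod 12167)
Final: r = 1390 satisfies f(r) ≡ 0 mod 23^3.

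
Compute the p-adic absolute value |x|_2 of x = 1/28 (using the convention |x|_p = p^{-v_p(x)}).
|1/28|_2 = 4

Step 1 — compute v_2(x) by factoring powers of 2 out of the numerator and denominator: v_2(1/28) = -2. Step 2 — apply |x|_p = p^{-v_p(x)} = 2^{2} = 4.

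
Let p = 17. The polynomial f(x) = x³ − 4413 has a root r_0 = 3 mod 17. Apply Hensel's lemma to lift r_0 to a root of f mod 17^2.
r_1 = 37 (mod 289)

Hensel: r_{i+1} = r_i − f(r_i)/f′(r_i) mod 17^{i+2}, where f′(x) = 3x². Iterate:
  r_0 = 3 (mod 17)
  r_1 = 37 (mod 289)
Final: r = 37 with f(r) ≡ 0 mod 17^2.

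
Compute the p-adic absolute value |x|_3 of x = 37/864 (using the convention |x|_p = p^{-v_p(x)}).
|37/864|_3 = 27

Step 1 — compute v_3(x) by factoring powers of 3 out of the numerator and denominator: v_3(37/864) = -3. Step 2 — apply |x|_p = p^{-v_p(x)} = 3^{3} = 27.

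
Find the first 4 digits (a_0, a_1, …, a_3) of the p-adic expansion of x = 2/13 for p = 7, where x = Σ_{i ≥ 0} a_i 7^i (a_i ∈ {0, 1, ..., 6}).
(a_0, …, a_3) = (5, 2, 5, 3)

v_7(2/13) = 0 (numerator and denominator both coprime to 7), so x ∈ ℤ_7^×. Compute digits iteratively via a_i = x_i mod 7, x_{i+1} = (x_i − a_i)/7, with x_0 = x:
  x_0 = 2/13;  a_0 = 5;  x_1 = (x_0 − 5)/7 = -9/13
  x_1 = -9/13;  a_1 = 2;  x_2 = (x_1 − 2)/7 = -5/13
  x_2 = -5/13;  a_2 = 5;  x_3 = (x_2 − 5)/7 = -10/13
  x_3 = -10/13;  a_3 = 3;  x_4 = (x_3 − 3)/7 = -7/13
Digits: (5, 2, 5, 3).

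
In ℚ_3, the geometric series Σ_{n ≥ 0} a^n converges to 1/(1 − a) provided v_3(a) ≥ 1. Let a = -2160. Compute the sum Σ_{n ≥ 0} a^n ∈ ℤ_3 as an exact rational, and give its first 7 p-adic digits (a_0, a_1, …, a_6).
Σ a^n = 1/(1 − a) = 1/2161;  first 7 digits = (1, 0, 0, 1, 0, 0, 1)

v_3(a) = 3 ≥ 1, so the series converges in ℤ_3 to 1/(1 − a) = 1/(1 − (-2160)) = 1/2161. Expand this rational in ℤ_3: compute digits iteratively via d_i = x_i mod 3, x_{i+1} = (x_i − d_i)/3. The first 7 digits are (1, 0, 0, 1, 0, 0, 1).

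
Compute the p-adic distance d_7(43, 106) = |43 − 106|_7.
d_7(43, 106) = 1/7

Step 1 — x − y = 43 − 106 = -63. Step 2 — v_7(-63) = 1 (factor: -63 = −(7^1 · 9); the sign does not affect v_p). Step 3 — |x − y|_7 = 7^{-1} = 1/7.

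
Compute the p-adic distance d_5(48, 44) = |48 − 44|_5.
d_5(48, 44) = 1

Step 1 — x − y = 48 − 44 = 4. Step 2 — v_5(4) = 0 (factor: 4 = (5^0 · 4); the sign does not affect v_p). Step 3 — |x − y|_5 = 5^{0} = 1.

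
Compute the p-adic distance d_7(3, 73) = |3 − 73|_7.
d_7(3, 73) = 1/7

Step 1 — x − y = 3 − 73 = -70. Step 2 — v_7(-70) = 1 (factor: -70 = −(7^1 · 10); the sign does not affect v_p). Step 3 — |x − y|_7 = 7^{-1} = 1/7.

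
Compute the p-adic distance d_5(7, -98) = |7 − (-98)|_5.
d_5(7, -98) = 1/5

Step 1 — x − y = 7 − (-98) = 105. Step 2 — v_5(105) = 1 (factor: 105 = (5^1 · 21); the sign does not affect v_p). Step 3 — |x − y|_5 = 5^{-1} = 1/5.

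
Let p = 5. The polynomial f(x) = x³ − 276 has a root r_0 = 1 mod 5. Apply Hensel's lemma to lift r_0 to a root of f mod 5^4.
r_3 = 301 (mod 625)

Hensel: r_{i+1} = r_i − f(r_i)/f′(r_i) mod 5^{i+2}, where f′(x) = 3x². Iterate:
  r_0 = 1 (mod 5)
  r_1 = 1 (mod 25)
  r_2 = 51 (mod 125)
  r_3 = 301 (mod 625)
Final: r = 301 with f(r) ≡ 0 mod 5^4.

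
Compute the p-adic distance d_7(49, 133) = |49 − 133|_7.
d_7(49, 133) = 1/7

Step 1 — x − y = 49 − 133 = -84. Step 2 — v_7(-84) = 1 (factor: -84 = −(7^1 · 12); the sign does not affect v_p). Step 3 — |x − y|_7 = 7^{-1} = 1/7.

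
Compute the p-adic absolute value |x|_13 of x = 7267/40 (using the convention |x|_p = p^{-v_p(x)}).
|7267/40|_13 = 1/169

Step 1 — compute v_13(x) by factoring powers of 13 out of the numerator and denominator: v_13(7267/40) = 2. Step 2 — apply |x|_p = p^{-v_p(x)} = 13^{-2} = 1/169.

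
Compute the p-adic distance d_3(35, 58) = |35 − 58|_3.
d_3(35, 58) = 1

Step 1 — x − y = 35 − 58 = -23. Step 2 — v_3(-23) = 0 (factor: -23 = −(3^0 · 23); the sign does not affect v_p). Step 3 — |x − y|_3 = 3^{0} = 1.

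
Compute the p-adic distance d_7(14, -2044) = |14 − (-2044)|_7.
d_7(14, -2044) = 1/343

Step 1 — x − y = 14 − (-2044) = 2058. Step 2 — v_7(2058) = 3 (factor: 2058 = (7^3 · 6); the sign does not affect v_p). Step 3 — |x − y|_7 = 7^{-3} = 1/343.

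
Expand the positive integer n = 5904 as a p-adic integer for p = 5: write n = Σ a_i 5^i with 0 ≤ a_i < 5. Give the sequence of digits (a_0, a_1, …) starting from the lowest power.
(a_0, a_1, …) = (4, 0, 1, 2, 4, 1)

Repeated division by 5 gives the digits low-to-high: 5904 = 4 + 1·5^2 + 2·5^3 + 4·5^4 + 1·5^5. Digit sequence: (4, 0, 1, 2, 4, 1).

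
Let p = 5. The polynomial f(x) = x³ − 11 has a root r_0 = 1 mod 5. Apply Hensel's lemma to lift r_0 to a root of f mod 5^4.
r_3 = 271 (mod 625)

Hensel: r_{i+1} = r_i − f(r_i)/f′(r_i) mod 5^{i+2}, where f′(x) = 3x². Iterate:
  r_0 = 1 (mod 5)
  r_1 = 21 (mod 25)
  r_2 = 21 (mod 125)
  r_3 = 271 (mod 625)
Final: r = 271 with f(r) ≡ 0 mod 5^4.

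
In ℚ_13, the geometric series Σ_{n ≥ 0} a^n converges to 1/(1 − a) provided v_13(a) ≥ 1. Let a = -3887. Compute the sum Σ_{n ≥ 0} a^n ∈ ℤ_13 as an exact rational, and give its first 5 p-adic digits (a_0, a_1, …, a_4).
Σ a^n = 1/(1 − a) = 1/3888;  first 5 digits = (1, 0, 3, 11, 8)

v_13(a) = 2 ≥ 1, so the series converges in ℤ_13 to 1/(1 − a) = 1/(1 − (-3887)) = 1/3888. Expand this rational in ℤ_13: compute digits iteratively via d_i = x_i mod 13, x_{i+1} = (x_i − d_i)/13. The first 5 digits are (1, 0, 3, 11, 8).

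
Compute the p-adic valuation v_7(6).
v_7(6) = 0

v_7(n) is the largest exponent k such that 7^k divides n. Factor out: 6 = 7^0 · 6. (Sign doesn't affect v_p.) So v_7(6) = 0.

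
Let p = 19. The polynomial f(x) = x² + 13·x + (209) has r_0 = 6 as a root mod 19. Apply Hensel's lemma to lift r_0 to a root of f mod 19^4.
r_3 = 93030 (mod 130321)

Hensel: r_{i+1} = r_i − f(r_i)·(f′(r_i))^{-1} mod 19^{i+2}, f′(x) = 2x + 13. Iterate:
  r_0 = 6 (mod 19)
  r_1 = 253 (mod 361)
  r_2 = 3863 (mod 6859)
  r_3 = 93030 (mod 130321)
Final: r = 93030 satisfies f(r) ≡ 0 mod 19^4.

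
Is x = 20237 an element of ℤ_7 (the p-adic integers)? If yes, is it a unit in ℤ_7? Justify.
x ∈ ℤ_7 but not a unit; v_7(x) = 3 > 0

ℤ_7 = {x ∈ ℚ_7 : v_7(x) ≥ 0} and ℤ_7^× = {x ∈ ℤ_7 : v_7(x) = 0}. Here v_7(20237) = v_7(num) − v_7(den) = 3; compare against these criteria.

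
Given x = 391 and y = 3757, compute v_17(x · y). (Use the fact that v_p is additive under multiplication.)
v_17(1468987) = 3

v_p(x) = 1 (factor: 391 = 17^1 · 23); v_p(y) = 2 (factor: 3757 = 17^2 · 13). Additivity: v_p(xy) = v_p(x) + v_p(y) = 1 + 2 = 3. (Direct check: xy = 1468987 = 17^3 · (299).)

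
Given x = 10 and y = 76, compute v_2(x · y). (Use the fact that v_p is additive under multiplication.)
v_2(760) = 3

v_p(x) = 1 (factor: 10 = 2^1 · 5); v_p(y) = 2 (factor: 76 = 2^2 · 19). Additivity: v_p(xy) = v_p(x) + v_p(y) = 1 + 2 = 3. (Direct check: xy = 760 = 2^3 · (95).)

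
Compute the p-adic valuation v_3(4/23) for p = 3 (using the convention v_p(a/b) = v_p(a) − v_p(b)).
v_3(4/23) = 0

Factor powers of 3 from the numerator and denominator of the reduced fraction: 4 = 3^0 · 4 and 23 = 3^0 · 23. Apply v_p(a/b) = v_p(a) − v_p(b): v_3(4/23) = 0 − 0 = 0.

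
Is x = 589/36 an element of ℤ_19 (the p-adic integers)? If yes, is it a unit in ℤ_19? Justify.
x ∈ ℤ_19 but not a unit; v_19(x) = 1 > 0

ℤ_19 = {x ∈ ℚ_19 : v_19(x) ≥ 0} and ℤ_19^× = {x ∈ ℤ_19 : v_19(x) = 0}. Here v_19(589/36) = v_19(num) − v_19(den) = 1; compare against these criteria.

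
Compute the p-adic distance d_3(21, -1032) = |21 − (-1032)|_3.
d_3(21, -1032) = 1/81

Step 1 — x − y = 21 − (-1032) = 1053. Step 2 — v_3(1053) = 4 (factor: 1053 = (3^4 · 13); the sign does not affect v_p). Step 3 — |x − y|_3 = 3^{-4} = 1/81.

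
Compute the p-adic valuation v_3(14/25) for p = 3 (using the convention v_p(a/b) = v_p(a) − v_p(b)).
v_3(14/25) = 0

Factor powers of 3 from the numerator and denominator of the reduced fraction: 14 = 3^0 · 14 and 25 = 3^0 · 25. Apply v_p(a/b) = v_p(a) − v_p(b): v_3(14/25) = 0 − 0 = 0.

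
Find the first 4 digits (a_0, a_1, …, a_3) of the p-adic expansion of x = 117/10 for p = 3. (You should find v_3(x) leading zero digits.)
(a_0, …, a_3) = (0, 0, 1, 1)

v_3(117/10) = 2, so a_0 = ... = a_1 = 0. Factor out: x = 3^2 · u with u = 13/10 a unit in ℤ_3. Expand u iteratively via a_{v+i} = u_i mod 3, u_{i+1} = (u_i − a_{v+i})/3:
  u_0 = 13/10;  a_2 = 1;  u_1 = (u_0 − 1)/3 = 1/10
  u_1 = 1/10;  a_3 = 1;  u_2 = (u_1 − 1)/3 = -3/10
Digits: (0, 0, 1, 1).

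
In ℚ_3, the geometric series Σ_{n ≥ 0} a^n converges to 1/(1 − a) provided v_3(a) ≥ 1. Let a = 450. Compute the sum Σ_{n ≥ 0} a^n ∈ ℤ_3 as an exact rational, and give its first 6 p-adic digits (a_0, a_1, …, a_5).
Σ a^n = 1/(1 − a) = -1/449;  first 6 digits = (1, 0, 2, 1, 0, 1)

v_3(a) = 2 ≥ 1, so the series converges in ℤ_3 to 1/(1 − a) = 1/(1 − 450) = -1/449. Expand this rational in ℤ_3: compute digits iteratively via d_i = x_i mod 3, x_{i+1} = (x_i − d_i)/3. The first 6 digits are (1, 0, 2, 1, 0, 1).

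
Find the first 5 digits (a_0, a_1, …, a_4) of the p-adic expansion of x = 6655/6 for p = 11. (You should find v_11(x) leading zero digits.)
(a_0, …, a_4) = (0, 0, 0, 10, 1)

v_11(6655/6) = 3, so a_0 = ... = a_2 = 0. Factor out: x = 11^3 · u with u = 5/6 a unit in ℤ_11. Expand u iteratively via a_{v+i} = u_i mod 11, u_{i+1} = (u_i − a_{v+i})/11:
  u_0 = 5/6;  a_3 = 10;  u_1 = (u_0 − 10)/11 = -5/6
  u_1 = -5/6;  a_4 = 1;  u_2 = (u_1 − 1)/11 = -1/6
Digits: (0, 0, 0, 10, 1).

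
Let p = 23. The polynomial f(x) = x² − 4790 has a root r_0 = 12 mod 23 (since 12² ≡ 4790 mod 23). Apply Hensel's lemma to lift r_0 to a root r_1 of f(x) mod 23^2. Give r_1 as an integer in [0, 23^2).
r_1 = 426 (mod 529)

Hensel's recurrence: r_{i+1} = r_i − f(r_i)·(f′(r_i))^{-1} mod 23^{i+2}, with f′(x) = 2x. Iterate:
  r_0 = 12 (mod 23)
  r_1 = 426 (mod 529)
Final: r_1 = 426, and one checks f(r_1) ≡ 0 mod 23^2.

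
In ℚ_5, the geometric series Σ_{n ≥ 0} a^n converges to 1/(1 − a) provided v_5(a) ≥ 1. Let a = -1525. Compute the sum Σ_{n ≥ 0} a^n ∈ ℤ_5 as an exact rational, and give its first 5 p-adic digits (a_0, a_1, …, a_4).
Σ a^n = 1/(1 − a) = 1/1526;  first 5 digits = (1, 0, 4, 2, 3)

v_5(a) = 2 ≥ 1, so the series converges in ℤ_5 to 1/(1 − a) = 1/(1 − (-1525)) = 1/1526. Expand this rational in ℤ_5: compute digits iteratively via d_i = x_i mod 5, x_{i+1} = (x_i − d_i)/5. The first 5 digits are (1, 0, 4, 2, 3).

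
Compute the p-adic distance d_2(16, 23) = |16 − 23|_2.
d_2(16, 23) = 1

Step 1 — x − y = 16 − 23 = -7. Step 2 — v_2(-7) = 0 (factor: -7 = −(2^0 · 7); the sign does not affect v_p). Step 3 — |x − y|_2 = 2^{0} = 1.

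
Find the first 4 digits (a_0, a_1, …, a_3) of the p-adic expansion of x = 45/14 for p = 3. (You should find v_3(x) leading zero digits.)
(a_0, …, a_3) = (0, 0, 1, 0)

v_3(45/14) = 2, so a_0 = ... = a_1 = 0. Factor out: x = 3^2 · u with u = 5/14 a unit in ℤ_3. Expand u iteratively via a_{v+i} = u_i mod 3, u_{i+1} = (u_i − a_{v+i})/3:
  u_0 = 5/14;  a_2 = 1;  u_1 = (u_0 − 1)/3 = -3/14
  u_1 = -3/14;  a_3 = 0;  u_2 = (u_1 − 0)/3 = -1/14
Digits: (0, 0, 1, 0).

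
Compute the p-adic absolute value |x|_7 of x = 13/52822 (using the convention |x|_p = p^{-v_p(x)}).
|13/52822|_7 = 2401

Step 1 — compute v_7(x) by factoring powers of 7 out of the numerator and denominator: v_7(13/52822) = -4. Step 2 — apply |x|_p = p^{-v_p(x)} = 7^{4} = 2401.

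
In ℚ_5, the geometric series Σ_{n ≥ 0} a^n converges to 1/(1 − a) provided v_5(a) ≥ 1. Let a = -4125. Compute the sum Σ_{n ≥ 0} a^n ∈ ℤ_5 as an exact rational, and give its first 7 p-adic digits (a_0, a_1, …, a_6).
Σ a^n = 1/(1 − a) = 1/4126;  first 7 digits = (1, 0, 0, 2, 3, 3, 3)

v_5(a) = 3 ≥ 1, so the series converges in ℤ_5 to 1/(1 − a) = 1/(1 − (-4125)) = 1/4126. Expand this rational in ℤ_5: compute digits iteratively via d_i = x_i mod 5, x_{i+1} = (x_i − d_i)/5. The first 7 digits are (1, 0, 0, 2, 3, 3, 3).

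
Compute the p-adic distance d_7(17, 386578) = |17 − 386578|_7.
d_7(17, 386578) = 1/16807

Step 1 — x − y = 17 − 386578 = -386561. Step 2 — v_7(-386561) = 5 (factor: -386561 = −(7^5 · 23); the sign does not affect v_p). Step 3 — |x − y|_7 = 7^{-5} = 1/16807.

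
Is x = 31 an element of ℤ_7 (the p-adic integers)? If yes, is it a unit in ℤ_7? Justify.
x ∈ ℤ_7^× (unit); v_7(x) = 0

ℤ_7 = {x ∈ ℚ_7 : v_7(x) ≥ 0} and ℤ_7^× = {x ∈ ℤ_7 : v_7(x) = 0}. Here v_7(31) = v_7(num) − v_7(den) = 0; compare against these criteria.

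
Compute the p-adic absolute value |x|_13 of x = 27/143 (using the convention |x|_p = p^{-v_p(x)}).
|27/143|_13 = 13

Step 1 — compute v_13(x) by factoring powers of 13 out of the numerator and denominator: v_13(27/143) = -1. Step 2 — apply |x|_p = p^{-v_p(x)} = 13^{1} = 13.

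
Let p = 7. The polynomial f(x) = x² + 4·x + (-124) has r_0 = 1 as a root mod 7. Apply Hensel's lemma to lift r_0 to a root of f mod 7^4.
r_3 = 519 (mod 2401)

Hensel: r_{i+1} = r_i − f(r_i)·(f′(r_i))^{-1} mod 7^{i+2}, f′(x) = 2x + 4. Iterate:
  r_0 = 1 (mod 7)
  r_1 = 29 (mod 49)
  r_2 = 176 (mod 343)
  r_3 = 519 (mod 2401)
Final: r = 519 satisfies f(r) ≡ 0 mod 7^4.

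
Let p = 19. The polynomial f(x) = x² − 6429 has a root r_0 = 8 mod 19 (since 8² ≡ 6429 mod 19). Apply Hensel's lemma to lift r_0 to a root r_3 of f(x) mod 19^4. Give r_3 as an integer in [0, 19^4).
r_3 = 127365 (mod 130321)

Hensel's recurrence: r_{i+1} = r_i − f(r_i)·(f′(r_i))^{-1} mod 19^{i+2}, with f′(x) = 2x. Iterate:
  r_0 = 8 (mod 19)
  r_1 = 293 (mod 361)
  r_2 = 3903 (mod 6859)
  r_3 = 127365 (mod 130321)
Final: r_3 = 127365, and one checks f(r_3) ≡ 0 mod 19^4.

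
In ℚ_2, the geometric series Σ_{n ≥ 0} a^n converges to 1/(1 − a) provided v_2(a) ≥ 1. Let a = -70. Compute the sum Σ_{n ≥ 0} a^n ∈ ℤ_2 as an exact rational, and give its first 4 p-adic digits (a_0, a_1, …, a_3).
Σ a^n = 1/(1 − a) = 1/71;  first 4 digits = (1, 1, 1, 0)

v_2(a) = 1 ≥ 1, so the series converges in ℤ_2 to 1/(1 − a) = 1/(1 − (-70)) = 1/71. Expand this rational in ℤ_2: compute digits iteratively via d_i = x_i mod 2, x_{i+1} = (x_i − d_i)/2. The first 4 digits are (1, 1, 1, 0).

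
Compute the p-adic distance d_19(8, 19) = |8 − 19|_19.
d_19(8, 19) = 1

Step 1 — x − y = 8 − 19 = -11. Step 2 — v_19(-11) = 0 (factor: -11 = −(19^0 · 11); the sign does not affect v_p). Step 3 — |x − y|_19 = 19^{0} = 1.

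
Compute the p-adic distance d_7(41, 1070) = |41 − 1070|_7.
d_7(41, 1070) = 1/343

Step 1 — x − y = 41 − 1070 = -1029. Step 2 — v_7(-1029) = 3 (factor: -1029 = −(7^3 · 3); the sign does not affect v_p). Step 3 — |x − y|_7 = 7^{-3} = 1/343.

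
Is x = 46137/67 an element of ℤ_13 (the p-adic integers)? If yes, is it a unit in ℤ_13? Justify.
x ∈ ℤ_13 but not a unit; v_13(x) = 3 > 0

ℤ_13 = {x ∈ ℚ_13 : v_13(x) ≥ 0} and ℤ_13^× = {x ∈ ℤ_13 : v_13(x) = 0}. Here v_13(46137/67) = v_13(num) − v_13(den) = 3; compare against these criteria.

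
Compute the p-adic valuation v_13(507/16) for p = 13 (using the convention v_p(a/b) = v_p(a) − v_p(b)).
v_13(507/16) = 2

Factor powers of 13 from the numerator and denominator of the reduced fraction: 507 = 13^2 · 3 and 16 = 13^0 · 16. Apply v_p(a/b) = v_p(a) − v_p(b): v_13(507/16) = 2 − 0 = 2.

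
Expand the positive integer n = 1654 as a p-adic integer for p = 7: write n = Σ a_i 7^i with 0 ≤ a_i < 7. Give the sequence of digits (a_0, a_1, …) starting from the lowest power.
(a_0, a_1, …) = (2, 5, 5, 4)

Repeated division by 7 gives the digits low-to-high: 1654 = 2 + 5·7^1 + 5·7^2 + 4·7^3. Digit sequence: (2, 5, 5, 4).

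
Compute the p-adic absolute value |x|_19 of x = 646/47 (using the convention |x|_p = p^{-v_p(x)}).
|646/47|_19 = 1/19

Step 1 — compute v_19(x) by factoring powers of 19 out of the numerator and denominator: v_19(646/47) = 1. Step 2 — apply |x|_p = p^{-v_p(x)} = 19^{-1} = 1/19.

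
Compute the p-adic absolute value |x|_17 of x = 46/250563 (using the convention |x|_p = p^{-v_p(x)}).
|46/250563|_17 = 83521

Step 1 — compute v_17(x) by factoring powers of 17 out of the numerator and denominator: v_17(46/250563) = -4. Step 2 — apply |x|_p = p^{-v_p(x)} = 17^{4} = 83521.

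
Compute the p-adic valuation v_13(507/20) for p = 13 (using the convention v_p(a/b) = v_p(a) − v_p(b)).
v_13(507/20) = 2

Factor powers of 13 from the numerator and denominator of the reduced fraction: 507 = 13^2 · 3 and 20 = 13^0 · 20. Apply v_p(a/b) = v_p(a) − v_p(b): v_13(507/20) = 2 − 0 = 2.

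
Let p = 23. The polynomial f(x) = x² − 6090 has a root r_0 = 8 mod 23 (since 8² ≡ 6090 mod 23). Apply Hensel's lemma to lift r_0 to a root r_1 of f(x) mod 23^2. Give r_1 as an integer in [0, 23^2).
r_1 = 54 (mod 529)

Hensel's recurrence: r_{i+1} = r_i − f(r_i)·(f′(r_i))^{-1} mod 23^{i+2}, with f′(x) = 2x. Iterate:
  r_0 = 8 (mod 23)
  r_1 = 54 (mod 529)
Final: r_1 = 54, and one checks f(r_1) ≡ 0 mod 23^2.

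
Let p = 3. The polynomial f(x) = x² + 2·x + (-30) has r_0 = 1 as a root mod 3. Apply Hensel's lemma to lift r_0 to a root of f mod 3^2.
r_1 = 1 (mod 9)

Hensel: r_{i+1} = r_i − f(r_i)·(f′(r_i))^{-1} mod 3^{i+2}, f′(x) = 2x + 2. Iterate:
  r_0 = 1 (mod 3)
  r_1 = 1 (mod 9)
Final: r = 1 satisfies f(r) ≡ 0 mod 3^2.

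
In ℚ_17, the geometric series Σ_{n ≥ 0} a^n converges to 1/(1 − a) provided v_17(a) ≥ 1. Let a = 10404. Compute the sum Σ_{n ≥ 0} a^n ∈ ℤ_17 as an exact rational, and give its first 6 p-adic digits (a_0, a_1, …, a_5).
Σ a^n = 1/(1 − a) = -1/10403;  first 6 digits = (1, 0, 2, 2, 4, 8)

v_17(a) = 2 ≥ 1, so the series converges in ℤ_17 to 1/(1 − a) = 1/(1 − 10404) = -1/10403. Expand this rational in ℤ_17: compute digits iteratively via d_i = x_i mod 17, x_{i+1} = (x_i − d_i)/17. The first 6 digits are (1, 0, 2, 2, 4, 8).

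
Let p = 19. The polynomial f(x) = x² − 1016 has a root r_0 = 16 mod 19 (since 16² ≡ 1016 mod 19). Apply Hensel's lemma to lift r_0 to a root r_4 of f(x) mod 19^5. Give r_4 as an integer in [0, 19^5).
r_4 = 713827 (mod 2476099)

Hensel's recurrence: r_{i+1} = r_i − f(r_i)·(f′(r_i))^{-1} mod 19^{i+2}, with f′(x) = 2x. Iterate:
  r_0 = 16 (mod 19)
  r_1 = 130 (mod 361)
  r_2 = 491 (mod 6859)
  r_3 = 62222 (mod 130321)
  r_4 = 713827 (mod 2476099)
Final: r_4 = 713827, and one checks f(r_4) ≡ 0 mod 19^5.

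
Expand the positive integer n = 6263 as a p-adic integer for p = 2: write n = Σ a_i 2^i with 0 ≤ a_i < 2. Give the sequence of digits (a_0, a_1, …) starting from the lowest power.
(a_0, a_1, …) = (1, 1, 1, 0, 1, 1, 1, 0, 0, 0, 0, 1, 1)

Repeated division by 2 gives the digits low-to-high: 6263 = 1 + 1·2^1 + 1·2^2 + 1·2^4 + 1·2^5 + 1·2^6 + 1·2^11 + 1·2^12. Digit sequence: (1, 1, 1, 0, 1, 1, 1, 0, 0, 0, 0, 1, 1).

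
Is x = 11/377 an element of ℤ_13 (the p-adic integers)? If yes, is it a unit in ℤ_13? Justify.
x ∉ ℤ_13 (v_13(x) = -1 < 0)

ℤ_13 = {x ∈ ℚ_13 : v_13(x) ≥ 0} and ℤ_13^× = {x ∈ ℤ_13 : v_13(x) = 0}. Here v_13(11/377) = v_13(num) − v_13(den) = -1; compare against these criteria.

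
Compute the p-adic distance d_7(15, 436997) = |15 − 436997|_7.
d_7(15, 436997) = 1/16807

Step 1 — x − y = 15 − 436997 = -436982. Step 2 — v_7(-436982) = 5 (factor: -436982 = −(7^5 · 26); the sign does not affect v_p). Step 3 — |x − y|_7 = 7^{-5} = 1/16807.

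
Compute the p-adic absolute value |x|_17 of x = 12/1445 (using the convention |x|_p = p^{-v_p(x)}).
|12/1445|_17 = 289

Step 1 — compute v_17(x) by factoring powers of 17 out of the numerator and denominator: v_17(12/1445) = -2. Step 2 — apply |x|_p = p^{-v_p(x)} = 17^{2} = 289.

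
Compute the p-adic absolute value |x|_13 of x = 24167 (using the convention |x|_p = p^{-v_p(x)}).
|24167|_13 = 1/2197

Step 1 — compute v_13(x) by factoring powers of 13 out of the numerator and denominator: v_13(24167) = 3. Step 2 — apply |x|_p = p^{-v_p(x)} = 13^{-3} = 1/2197.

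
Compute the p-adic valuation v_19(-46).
v_19(-46) = 0

v_19(n) is the largest exponent k such that 19^k divides n. Factor out: -46 = -19^0 · 46. (Sign doesn't affect v_p.) So v_19(-46) = 0.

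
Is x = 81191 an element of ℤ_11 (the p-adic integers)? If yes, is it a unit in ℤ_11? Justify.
x ∈ ℤ_11 but not a unit; v_11(x) = 3 > 0

ℤ_11 = {x ∈ ℚ_11 : v_11(x) ≥ 0} and ℤ_11^× = {x ∈ ℤ_11 : v_11(x) = 0}. Here v_11(81191) = v_11(num) − v_11(den) = 3; compare against these criteria.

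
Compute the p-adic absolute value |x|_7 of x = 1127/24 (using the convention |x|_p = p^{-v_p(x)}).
|1127/24|_7 = 1/49

Step 1 — compute v_7(x) by factoring powers of 7 out of the numerator and denominator: v_7(1127/24) = 2. Step 2 — apply |x|_p = p^{-v_p(x)} = 7^{-2} = 1/49.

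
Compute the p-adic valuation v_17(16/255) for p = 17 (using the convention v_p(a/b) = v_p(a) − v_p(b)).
v_17(16/255) = -1

Factor powers of 17 from the numerator and denominator of the reduced fraction: 16 = 17^0 · 16 and 255 = 17^1 · 15. Apply v_p(a/b) = v_p(a) − v_p(b): v_17(16/255) = 0 − 1 = -1.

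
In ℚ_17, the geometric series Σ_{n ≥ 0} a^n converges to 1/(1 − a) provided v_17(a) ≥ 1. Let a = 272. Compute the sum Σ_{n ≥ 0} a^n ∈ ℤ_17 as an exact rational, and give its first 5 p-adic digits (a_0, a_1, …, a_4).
Σ a^n = 1/(1 − a) = -1/271;  first 5 digits = (1, 16, 1, 14, 4)

v_17(a) = 1 ≥ 1, so the series converges in ℤ_17 to 1/(1 − a) = 1/(1 − 272) = -1/271. Expand this rational in ℤ_17: compute digits iteratively via d_i = x_i mod 17, x_{i+1} = (x_i − d_i)/17. The first 5 digits are (1, 16, 1, 14, 4).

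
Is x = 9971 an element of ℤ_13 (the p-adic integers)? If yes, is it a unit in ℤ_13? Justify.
x ∈ ℤ_13 but not a unit; v_13(x) = 2 > 0

ℤ_13 = {x ∈ ℚ_13 : v_13(x) ≥ 0} and ℤ_13^× = {x ∈ ℤ_13 : v_13(x) = 0}. Here v_13(9971) = v_13(num) − v_13(den) = 2; compare against these criteria.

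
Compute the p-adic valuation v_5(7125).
v_5(7125) = 3

v_5(n) is the largest exponent k such that 5^k divides n. Factor out: 7125 = 5^3 · 57. (Sign doesn't affect v_p.) So v_5(7125) = 3.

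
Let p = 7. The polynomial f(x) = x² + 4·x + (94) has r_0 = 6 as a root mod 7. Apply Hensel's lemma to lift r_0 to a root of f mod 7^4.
r_3 = 1791 (mod 2401)

Hensel: r_{i+1} = r_i − f(r_i)·(f′(r_i))^{-1} mod 7^{i+2}, f′(x) = 2x + 4. Iterate:
  r_0 = 6 (mod 7)
  r_1 = 27 (mod 49)
  r_2 = 76 (mod 343)
  r_3 = 1791 (mod 2401)
Final: r = 1791 satisfies f(r) ≡ 0 mod 7^4.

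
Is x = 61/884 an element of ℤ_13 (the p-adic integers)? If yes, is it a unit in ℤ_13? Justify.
x ∉ ℤ_13 (v_13(x) = -1 < 0)

ℤ_13 = {x ∈ ℚ_13 : v_13(x) ≥ 0} and ℤ_13^× = {x ∈ ℤ_13 : v_13(x) = 0}. Here v_13(61/884) = v_13(num) − v_13(den) = -1; compare against these criteria.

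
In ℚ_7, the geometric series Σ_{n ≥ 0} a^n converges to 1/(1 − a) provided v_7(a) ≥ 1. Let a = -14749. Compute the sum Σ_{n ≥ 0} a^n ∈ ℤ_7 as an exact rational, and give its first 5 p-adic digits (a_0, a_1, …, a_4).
Σ a^n = 1/(1 − a) = 1/14750;  first 5 digits = (1, 0, 0, 6, 0)

v_7(a) = 3 ≥ 1, so the series converges in ℤ_7 to 1/(1 − a) = 1/(1 − (-14749)) = 1/14750. Expand this rational in ℤ_7: compute digits iteratively via d_i = x_i mod 7, x_{i+1} = (x_i − d_i)/7. The first 5 digits are (1, 0, 0, 6, 0).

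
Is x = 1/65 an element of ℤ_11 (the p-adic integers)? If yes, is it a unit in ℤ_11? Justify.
x ∈ ℤ_11^× (unit); v_11(x) = 0

ℤ_11 = {x ∈ ℚ_11 : v_11(x) ≥ 0} and ℤ_11^× = {x ∈ ℤ_11 : v_11(x) = 0}. Here v_11(1/65) = v_11(num) − v_11(den) = 0; compare against these criteria.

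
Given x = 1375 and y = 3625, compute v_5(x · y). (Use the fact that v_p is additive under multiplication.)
v_5(4984375) = 6

v_p(x) = 3 (factor: 1375 = 5^3 · 11); v_p(y) = 3 (factor: 3625 = 5^3 · 29). Additivity: v_p(xy) = v_p(x) + v_p(y) = 3 + 3 = 6. (Direct check: xy = 4984375 = 5^6 · (319).)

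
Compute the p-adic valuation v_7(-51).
v_7(-51) = 0

v_7(n) is the largest exponent k such that 7^k divides n. Factor out: -51 = -7^0 · 51. (Sign doesn't affect v_p.) So v_7(-51) = 0.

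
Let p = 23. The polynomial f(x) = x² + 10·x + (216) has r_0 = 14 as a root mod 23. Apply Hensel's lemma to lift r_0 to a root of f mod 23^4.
r_3 = 23888 (mod 279841)

Hensel: r_{i+1} = r_i − f(r_i)·(f′(r_i))^{-1} mod 23^{i+2}, f′(x) = 2x + 10. Iterate:
  r_0 = 14 (mod 23)
  r_1 = 83 (mod 529)
  r_2 = 11721 (mod 12167)
  r_3 = 23888 (mod 279841)
Final: r = 23888 satisfies f(r) ≡ 0 mod 23^4.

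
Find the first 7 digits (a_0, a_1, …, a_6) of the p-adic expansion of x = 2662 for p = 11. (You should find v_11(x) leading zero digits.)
(a_0, …, a_6) = (0, 0, 0, 2, 0, 0, 0)

v_11(2662) = 3, so a_0 = ... = a_2 = 0. Factor out: x = 11^3 · u with u = 2 a unit in ℤ_11. Expand u iteratively via a_{v+i} = u_i mod 11, u_{i+1} = (u_i − a_{v+i})/11:
  u_0 = 2;  a_3 = 2;  u_1 = (u_0 − 2)/11 = 0
  u_1 = 0;  a_4 = 0;  u_2 = (u_1 − 0)/11 = 0
  u_2 = 0;  a_5 = 0;  u_3 = (u_2 − 0)/11 = 0
  u_3 = 0;  a_6 = 0;  u_4 = (u_3 − 0)/11 = 0
Digits: (0, 0, 0, 2, 0, 0, 0).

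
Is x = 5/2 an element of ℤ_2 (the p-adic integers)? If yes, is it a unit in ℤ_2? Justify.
x ∉ ℤ_2 (v_2(x) = -1 < 0)

ℤ_2 = {x ∈ ℚ_2 : v_2(x) ≥ 0} and ℤ_2^× = {x ∈ ℤ_2 : v_2(x) = 0}. Here v_2(5/2) = v_2(num) − v_2(den) = -1; compare against these criteria.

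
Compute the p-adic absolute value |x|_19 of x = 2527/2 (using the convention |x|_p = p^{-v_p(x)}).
|2527/2|_19 = 1/361

Step 1 — compute v_19(x) by factoring powers of 19 out of the numerator and denominator: v_19(2527/2) = 2. Step 2 — apply |x|_p = p^{-v_p(x)} = 19^{-2} = 1/361.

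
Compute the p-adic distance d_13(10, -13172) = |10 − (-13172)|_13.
d_13(10, -13172) = 1/2197

Step 1 — x − y = 10 − (-13172) = 13182. Step 2 — v_13(13182) = 3 (factor: 13182 = (13^3 · 6); the sign does not affect v_p). Step 3 — |x − y|_13 = 13^{-3} = 1/2197.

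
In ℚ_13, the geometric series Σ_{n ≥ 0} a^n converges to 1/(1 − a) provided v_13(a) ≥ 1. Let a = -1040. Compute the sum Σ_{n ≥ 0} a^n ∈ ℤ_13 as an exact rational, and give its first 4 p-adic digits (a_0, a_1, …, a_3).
Σ a^n = 1/(1 − a) = 1/1041;  first 4 digits = (1, 11, 10, 2)

v_13(a) = 1 ≥ 1, so the series converges in ℤ_13 to 1/(1 − a) = 1/(1 − (-1040)) = 1/1041. Expand this rational in ℤ_13: compute digits iteratively via d_i = x_i mod 13, x_{i+1} = (x_i − d_i)/13. The first 4 digits are (1, 11, 10, 2).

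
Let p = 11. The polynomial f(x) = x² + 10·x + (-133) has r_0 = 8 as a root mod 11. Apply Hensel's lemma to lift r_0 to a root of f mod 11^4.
r_3 = 13890 (mod 14641)

Hensel: r_{i+1} = r_i − f(r_i)·(f′(r_i))^{-1} mod 11^{i+2}, f′(x) = 2x + 10. Iterate:
  r_0 = 8 (mod 11)
  r_1 = 96 (mod 121)
  r_2 = 580 (mod 1331)
  r_3 = 13890 (mod 14641)
Final: r = 13890 satisfies f(r) ≡ 0 mod 11^4.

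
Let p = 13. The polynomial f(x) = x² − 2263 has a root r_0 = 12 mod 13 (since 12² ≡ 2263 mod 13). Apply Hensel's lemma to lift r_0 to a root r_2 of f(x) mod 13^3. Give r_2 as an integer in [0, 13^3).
r_2 = 220 (mod 2197)

Hensel's recurrence: r_{i+1} = r_i − f(r_i)·(f′(r_i))^{-1} mod 13^{i+2}, with f′(x) = 2x. Iterate:
  r_0 = 12 (mod 13)
  r_1 = 51 (mod 169)
  r_2 = 220 (mod 2197)
Final: r_2 = 220, and one checks f(r_2) ≡ 0 mod 13^3.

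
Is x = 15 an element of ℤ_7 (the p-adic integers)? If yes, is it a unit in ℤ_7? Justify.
x ∈ ℤ_7^× (unit); v_7(x) = 0

ℤ_7 = {x ∈ ℚ_7 : v_7(x) ≥ 0} and ℤ_7^× = {x ∈ ℤ_7 : v_7(x) = 0}. Here v_7(15) = v_7(num) − v_7(den) = 0; compare against these criteria.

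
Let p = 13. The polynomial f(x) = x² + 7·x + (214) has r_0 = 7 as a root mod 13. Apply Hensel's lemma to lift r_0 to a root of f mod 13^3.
r_2 = 1489 (mod 2197)

Hensel: r_{i+1} = r_i − f(r_i)·(f′(r_i))^{-1} mod 13^{i+2}, f′(x) = 2x + 7. Iterate:
  r_0 = 7 (mod 13)
  r_1 = 137 (mod 169)
  r_2 = 1489 (mod 2197)
Final: r = 1489 satisfies f(r) ≡ 0 mod 13^3.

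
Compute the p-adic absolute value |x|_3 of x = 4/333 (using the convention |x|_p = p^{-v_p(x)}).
|4/333|_3 = 9

Step 1 — compute v_3(x) by factoring powers of 3 out of the numerator and denominator: v_3(4/333) = -2. Step 2 — apply |x|_p = p^{-v_p(x)} = 3^{2} = 9.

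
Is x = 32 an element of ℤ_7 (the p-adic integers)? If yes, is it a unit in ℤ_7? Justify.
x ∈ ℤ_7^× (unit); v_7(x) = 0

ℤ_7 = {x ∈ ℚ_7 : v_7(x) ≥ 0} and ℤ_7^× = {x ∈ ℤ_7 : v_7(x) = 0}. Here v_7(32) = v_7(num) − v_7(den) = 0; compare against these criteria.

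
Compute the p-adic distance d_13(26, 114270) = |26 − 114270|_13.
d_13(26, 114270) = 1/28561

Step 1 — x − y = 26 − 114270 = -114244. Step 2 — v_13(-114244) = 4 (factor: -114244 = −(13^4 · 4); the sign does not affect v_p). Step 3 — |x − y|_13 = 13^{-4} = 1/28561.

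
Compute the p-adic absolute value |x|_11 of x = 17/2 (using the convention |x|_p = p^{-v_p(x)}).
|17/2|_11 = 1

Step 1 — compute v_11(x) by factoring powers of 11 out of the numerator and denominator: v_11(17/2) = 0. Step 2 — apply |x|_p = p^{-v_p(x)} = 11^{0} = 1.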